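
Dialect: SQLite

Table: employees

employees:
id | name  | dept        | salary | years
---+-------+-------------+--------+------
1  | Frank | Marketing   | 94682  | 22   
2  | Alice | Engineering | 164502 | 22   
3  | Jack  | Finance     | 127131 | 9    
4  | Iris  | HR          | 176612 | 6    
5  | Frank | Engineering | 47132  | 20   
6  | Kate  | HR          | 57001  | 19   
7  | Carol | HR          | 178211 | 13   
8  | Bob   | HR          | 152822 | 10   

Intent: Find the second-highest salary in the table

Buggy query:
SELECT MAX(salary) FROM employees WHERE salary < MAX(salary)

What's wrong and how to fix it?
Bug: MAX(salary) on the right of the comparison is an aggregate-in-WHERE error

Fix: Compute the overall MAX in a subquery, then take MAX of rows below it

Corrected query:
SELECT MAX(salary) FROM employees WHERE salary < (SELECT MAX(salary) FROM employees)

Result:
MAX(salary)
-----------
176612     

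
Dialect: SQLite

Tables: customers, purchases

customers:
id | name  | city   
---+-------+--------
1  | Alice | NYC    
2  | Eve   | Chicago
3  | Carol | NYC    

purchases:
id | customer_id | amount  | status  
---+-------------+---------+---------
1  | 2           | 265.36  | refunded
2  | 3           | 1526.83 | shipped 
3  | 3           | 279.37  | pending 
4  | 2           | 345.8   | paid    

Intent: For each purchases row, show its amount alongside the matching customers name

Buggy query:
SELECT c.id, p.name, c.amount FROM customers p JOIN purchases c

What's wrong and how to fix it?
Bug: Missing join condition: each purchases row is matched to all customers rows instead of just its own

Fix: Add ON c.customer_id = p.id to the JOIN

Corrected query:
SELECT c.id, p.name, c.amount FROM customers p JOIN purchases c ON c.customer_id = p.id

Result:
id | name  | amount 
---+-------+--------
1  | Eve   | 265.36 
2  | Carol | 1526.83
3  | Carol | 279.37 
4  | Eve   | 345.8  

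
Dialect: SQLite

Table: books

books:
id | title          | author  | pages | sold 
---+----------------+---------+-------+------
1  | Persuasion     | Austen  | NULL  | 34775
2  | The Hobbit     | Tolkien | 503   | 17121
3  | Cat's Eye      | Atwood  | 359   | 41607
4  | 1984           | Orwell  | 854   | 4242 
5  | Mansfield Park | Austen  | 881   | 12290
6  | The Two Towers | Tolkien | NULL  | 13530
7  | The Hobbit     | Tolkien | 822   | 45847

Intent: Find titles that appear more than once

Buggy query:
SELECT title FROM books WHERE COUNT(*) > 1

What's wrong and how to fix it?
Bug: WHERE can't reference COUNT(*); aggregates are computed after WHERE

Fix: Group first, then use HAVING for the count condition

Corrected query:
SELECT title FROM books GROUP BY title HAVING COUNT(*) > 1

Result:
title     
----------
The Hobbit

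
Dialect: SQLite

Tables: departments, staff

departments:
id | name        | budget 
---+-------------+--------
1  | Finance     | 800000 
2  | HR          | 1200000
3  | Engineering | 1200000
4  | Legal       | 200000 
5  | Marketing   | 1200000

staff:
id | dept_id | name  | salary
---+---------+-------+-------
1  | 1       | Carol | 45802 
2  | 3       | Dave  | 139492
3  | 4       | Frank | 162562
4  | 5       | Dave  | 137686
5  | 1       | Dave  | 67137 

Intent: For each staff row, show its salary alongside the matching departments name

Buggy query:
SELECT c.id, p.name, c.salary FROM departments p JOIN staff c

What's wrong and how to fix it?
Bug: Missing join condition: each staff row is matched to all departments rows instead of just its own

Fix: Specify the join condition linking the foreign key to the parent id

Corrected query:
SELECT c.id, p.name, c.salary FROM departments p JOIN staff c ON c.dept_id = p.id

Result:
id | name        | salary
---+-------------+-------
1  | Finance     | 45802 
2  | Engineering | 139492
3  | Legal       | 162562
4  | Marketing   | 137686
5  | Finance     | 67137 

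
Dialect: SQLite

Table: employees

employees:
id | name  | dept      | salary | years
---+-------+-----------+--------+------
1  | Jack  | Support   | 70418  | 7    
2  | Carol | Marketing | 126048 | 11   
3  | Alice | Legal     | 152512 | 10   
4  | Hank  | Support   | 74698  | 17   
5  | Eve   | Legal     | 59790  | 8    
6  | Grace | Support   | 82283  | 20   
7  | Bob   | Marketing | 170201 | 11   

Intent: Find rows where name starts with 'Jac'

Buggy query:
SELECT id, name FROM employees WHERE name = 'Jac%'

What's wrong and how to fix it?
Bug: '=' compares the literal string including the % character; pattern matching needs LIKE

Fix: Use LIKE for wildcard pattern matching

Corrected query:
SELECT id, name FROM employees WHERE name LIKE 'Jac%'

Result:
id | name
---+-----
1  | Jack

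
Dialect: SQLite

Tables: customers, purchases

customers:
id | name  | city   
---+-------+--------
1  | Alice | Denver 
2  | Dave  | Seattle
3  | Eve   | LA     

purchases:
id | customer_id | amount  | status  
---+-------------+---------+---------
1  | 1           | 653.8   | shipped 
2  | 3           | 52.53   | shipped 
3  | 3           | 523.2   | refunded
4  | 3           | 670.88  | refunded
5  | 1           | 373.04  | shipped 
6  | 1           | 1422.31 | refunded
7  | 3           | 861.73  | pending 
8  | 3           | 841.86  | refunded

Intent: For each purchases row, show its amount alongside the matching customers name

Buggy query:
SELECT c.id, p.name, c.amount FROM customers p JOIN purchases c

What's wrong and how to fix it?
Bug: JOIN with no ON clause produces a cartesian product; every purchases row pairs with every customers row

Fix: Specify the join condition linking the foreign key to the parent id

Corrected query:
SELECT c.id, p.name, c.amount FROM customers p JOIN purchases c ON c.customer_id = p.id

Result:
id | name  | amount 
---+-------+--------
1  | Alice | 653.8  
2  | Eve   | 52.53  
3  | Eve   | 523.2  
4  | Eve   | 670.88 
5  | Alice | 373.04 
6  | Alice | 1422.31
7  | Eve   | 861.73 
8  | Eve   | 841.86 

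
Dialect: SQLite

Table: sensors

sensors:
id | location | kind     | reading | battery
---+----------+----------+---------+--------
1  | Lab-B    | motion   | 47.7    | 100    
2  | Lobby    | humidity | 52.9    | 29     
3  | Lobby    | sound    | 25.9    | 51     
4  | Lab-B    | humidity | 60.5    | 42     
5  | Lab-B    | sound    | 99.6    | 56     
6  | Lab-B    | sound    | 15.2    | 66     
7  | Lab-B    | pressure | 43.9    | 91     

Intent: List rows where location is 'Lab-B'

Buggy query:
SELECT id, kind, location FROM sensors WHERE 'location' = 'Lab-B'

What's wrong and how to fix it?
Bug: 'location' in single quotes is a string literal, not the column; the comparison is literal-vs-literal and never true

Fix: Remove the quotes around the column name (or use double quotes for an identifier)

Corrected query:
SELECT id, kind, location FROM sensors WHERE location = 'Lab-B'

Result:
id | kind     | location
---+----------+---------
1  | motion   | Lab-B   
4  | humidity | Lab-B   
5  | sound    | Lab-B   
6  | sound    | Lab-B   
7  | pressure | Lab-B   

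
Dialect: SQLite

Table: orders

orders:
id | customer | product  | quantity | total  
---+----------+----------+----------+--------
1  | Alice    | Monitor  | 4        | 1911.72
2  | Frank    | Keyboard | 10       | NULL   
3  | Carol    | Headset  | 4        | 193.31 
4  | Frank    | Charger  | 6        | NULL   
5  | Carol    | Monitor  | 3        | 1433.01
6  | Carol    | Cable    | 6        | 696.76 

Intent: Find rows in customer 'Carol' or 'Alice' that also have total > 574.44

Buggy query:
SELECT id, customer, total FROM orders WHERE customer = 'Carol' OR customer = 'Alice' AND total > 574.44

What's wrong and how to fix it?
Bug: Without parentheses, AND is evaluated before OR, so the total filter only applies to the 'Alice' branch

Fix: Group the OR with parentheses (or use IN), then AND the threshold

Corrected query:
SELECT id, customer, total FROM orders WHERE (customer = 'Carol' OR customer = 'Alice') AND total > 574.44

Result:
id | customer | total  
---+----------+--------
1  | Alice    | 1911.72
5  | Carol    | 1433.01
6  | Carol    | 696.76 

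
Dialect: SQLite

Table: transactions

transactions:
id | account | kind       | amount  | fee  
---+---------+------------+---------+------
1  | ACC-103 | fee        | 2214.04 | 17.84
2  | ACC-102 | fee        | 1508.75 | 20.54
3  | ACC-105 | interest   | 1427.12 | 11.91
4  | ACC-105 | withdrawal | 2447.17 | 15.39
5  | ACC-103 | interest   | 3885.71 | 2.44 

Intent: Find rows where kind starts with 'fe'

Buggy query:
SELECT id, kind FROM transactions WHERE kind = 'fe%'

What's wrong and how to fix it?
Bug: Wildcards only work with LIKE; '=' treats '%' as a literal character

Fix: Use LIKE for wildcard pattern matching

Corrected query:
SELECT id, kind FROM transactions WHERE kind LIKE 'fe%'

Result:
id | kind
---+-----
1  | fee 
2  | fee 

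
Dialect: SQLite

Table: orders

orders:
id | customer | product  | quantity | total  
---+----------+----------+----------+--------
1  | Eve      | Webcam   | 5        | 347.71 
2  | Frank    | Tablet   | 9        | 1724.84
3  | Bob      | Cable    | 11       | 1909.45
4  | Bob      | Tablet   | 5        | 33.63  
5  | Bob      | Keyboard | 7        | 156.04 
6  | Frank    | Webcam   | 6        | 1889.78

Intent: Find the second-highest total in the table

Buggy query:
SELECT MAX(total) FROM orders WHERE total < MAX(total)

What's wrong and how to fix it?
Bug: The inner MAX is an aggregate inside WHERE, which is not allowed

Fix: Put the inner MAX in a scalar subquery

Corrected query:
SELECT MAX(total) FROM orders WHERE total < (SELECT MAX(total) FROM orders)

Result:
MAX(total)
----------
1889.78   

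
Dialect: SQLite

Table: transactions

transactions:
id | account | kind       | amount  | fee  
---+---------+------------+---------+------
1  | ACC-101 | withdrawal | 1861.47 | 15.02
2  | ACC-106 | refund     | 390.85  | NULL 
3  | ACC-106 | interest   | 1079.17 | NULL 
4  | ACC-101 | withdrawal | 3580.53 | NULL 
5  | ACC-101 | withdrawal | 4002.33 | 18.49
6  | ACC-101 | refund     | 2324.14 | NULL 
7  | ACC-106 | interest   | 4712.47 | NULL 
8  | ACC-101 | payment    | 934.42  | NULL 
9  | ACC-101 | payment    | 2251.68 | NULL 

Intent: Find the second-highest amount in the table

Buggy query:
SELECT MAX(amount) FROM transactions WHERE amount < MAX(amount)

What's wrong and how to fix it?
Bug: MAX(amount) on the right of the comparison is an aggregate-in-WHERE error

Fix: Compute the overall MAX in a subquery, then take MAX of rows below it

Corrected query:
SELECT MAX(amount) FROM transactions WHERE amount < (SELECT MAX(amount) FROM transactions)

Result:
MAX(amount)
-----------
4002.33    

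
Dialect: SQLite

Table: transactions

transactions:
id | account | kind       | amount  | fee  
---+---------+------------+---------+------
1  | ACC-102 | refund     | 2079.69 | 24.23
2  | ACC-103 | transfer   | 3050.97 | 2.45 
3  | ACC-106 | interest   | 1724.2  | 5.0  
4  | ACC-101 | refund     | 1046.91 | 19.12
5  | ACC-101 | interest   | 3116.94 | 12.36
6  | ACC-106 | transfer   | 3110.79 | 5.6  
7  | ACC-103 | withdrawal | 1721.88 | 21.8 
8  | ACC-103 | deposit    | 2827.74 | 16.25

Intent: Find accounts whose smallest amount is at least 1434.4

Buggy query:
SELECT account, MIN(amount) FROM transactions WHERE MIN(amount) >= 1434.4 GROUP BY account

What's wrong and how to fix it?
Bug: Aggregates like MIN are computed per group after WHERE runs

Fix: Replace WHERE with HAVING after the GROUP BY

Corrected query:
SELECT account, MIN(amount) FROM transactions GROUP BY account HAVING MIN(amount) >= 1434.4

Result:
account | MIN(amount)
--------+------------
ACC-102 | 2079.69    
ACC-103 | 1721.88    
ACC-106 | 1724.2     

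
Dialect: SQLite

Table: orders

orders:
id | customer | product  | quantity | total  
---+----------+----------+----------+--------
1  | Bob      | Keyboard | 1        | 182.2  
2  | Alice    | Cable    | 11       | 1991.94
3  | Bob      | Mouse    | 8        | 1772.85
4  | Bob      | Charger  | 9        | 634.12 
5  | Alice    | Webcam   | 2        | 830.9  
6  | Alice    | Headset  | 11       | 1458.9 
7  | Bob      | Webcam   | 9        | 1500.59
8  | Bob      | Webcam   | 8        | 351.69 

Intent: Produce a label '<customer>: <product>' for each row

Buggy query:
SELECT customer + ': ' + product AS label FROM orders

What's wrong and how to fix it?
Bug: '+' is numeric addition; on text columns SQLite converts them to 0 instead of concatenating

Fix: Use the || operator for string concatenation

Corrected query:
SELECT customer || ': ' || product AS label FROM orders

Result:
label         
--------------
Bob: Keyboard 
Alice: Cable  
Bob: Mouse    
Bob: Charger  
Alice: Webcam 
Alice: Headset
Bob: Webcam   
Bob: Webcam   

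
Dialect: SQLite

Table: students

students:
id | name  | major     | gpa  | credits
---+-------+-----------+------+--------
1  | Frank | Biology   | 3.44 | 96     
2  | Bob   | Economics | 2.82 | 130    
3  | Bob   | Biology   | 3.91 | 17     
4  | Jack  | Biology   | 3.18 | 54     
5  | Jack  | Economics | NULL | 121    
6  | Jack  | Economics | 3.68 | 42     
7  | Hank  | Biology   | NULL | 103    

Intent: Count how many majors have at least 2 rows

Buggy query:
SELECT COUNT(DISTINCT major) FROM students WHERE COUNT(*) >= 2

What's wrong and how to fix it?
Bug: COUNT(*) cannot appear in WHERE; the per-group count doesn't exist yet

Fix: Group first with HAVING COUNT(*) >= 2, then COUNT the resulting groups

Corrected query:
SELECT COUNT(*) FROM (SELECT major FROM students GROUP BY major HAVING COUNT(*) >= 2)

Result:
COUNT(*)
--------
2       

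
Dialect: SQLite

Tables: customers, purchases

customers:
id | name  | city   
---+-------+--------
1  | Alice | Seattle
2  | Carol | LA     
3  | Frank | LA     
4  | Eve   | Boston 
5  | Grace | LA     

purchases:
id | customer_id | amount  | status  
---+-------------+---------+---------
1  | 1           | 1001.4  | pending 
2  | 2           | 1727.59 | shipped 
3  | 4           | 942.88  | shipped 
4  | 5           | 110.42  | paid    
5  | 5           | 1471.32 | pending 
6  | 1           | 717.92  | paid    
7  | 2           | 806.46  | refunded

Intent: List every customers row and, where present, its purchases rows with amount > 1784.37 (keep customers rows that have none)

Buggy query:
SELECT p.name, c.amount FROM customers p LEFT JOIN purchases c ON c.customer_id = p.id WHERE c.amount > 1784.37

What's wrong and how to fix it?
Bug: A WHERE condition on the right-hand table after LEFT JOIN drops unmatched parents

Fix: Put 'c.amount > 1784.37' in the JOIN's ON clause instead of WHERE

Corrected query:
SELECT p.name, c.amount FROM customers p LEFT JOIN purchases c ON c.customer_id = p.id AND c.amount > 1784.37

Result:
name  | amount
------+-------
Alice | NULL  
Carol | NULL  
Frank | NULL  
Eve   | NULL  
Grace | NULL  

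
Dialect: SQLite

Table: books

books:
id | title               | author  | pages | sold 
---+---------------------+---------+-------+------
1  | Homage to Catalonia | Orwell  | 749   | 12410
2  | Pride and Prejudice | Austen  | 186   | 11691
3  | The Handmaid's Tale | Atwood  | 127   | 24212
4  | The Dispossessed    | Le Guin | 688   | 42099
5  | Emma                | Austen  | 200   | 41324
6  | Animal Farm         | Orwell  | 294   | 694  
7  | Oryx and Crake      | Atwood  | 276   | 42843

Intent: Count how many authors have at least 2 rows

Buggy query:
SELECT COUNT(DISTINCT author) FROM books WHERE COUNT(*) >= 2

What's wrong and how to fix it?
Bug: COUNT(*) cannot appear in WHERE; the per-group count doesn't exist yet

Fix: Group first with HAVING COUNT(*) >= 2, then COUNT the resulting groups

Corrected query:
SELECT COUNT(*) FROM (SELECT author FROM books GROUP BY author HAVING COUNT(*) >= 2)

Result:
COUNT(*)
--------
3       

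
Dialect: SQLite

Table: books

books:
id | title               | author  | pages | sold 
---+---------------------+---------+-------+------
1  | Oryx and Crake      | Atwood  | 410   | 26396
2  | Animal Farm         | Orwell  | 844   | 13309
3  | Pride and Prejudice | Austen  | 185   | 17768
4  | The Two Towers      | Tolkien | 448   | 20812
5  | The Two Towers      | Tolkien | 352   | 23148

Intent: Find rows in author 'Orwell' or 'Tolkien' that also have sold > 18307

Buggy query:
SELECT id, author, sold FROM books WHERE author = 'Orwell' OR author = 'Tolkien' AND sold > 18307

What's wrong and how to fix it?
Bug: AND binds tighter than OR, so this parses as author = 'Orwell' OR (author = 'Tolkien' AND sold > 18307)

Fix: Group the OR with parentheses (or use IN), then AND the threshold

Corrected query:
SELECT id, author, sold FROM books WHERE (author = 'Orwell' OR author = 'Tolkien') AND sold > 18307

Result:
id | author  | sold 
---+---------+------
4  | Tolkien | 20812
5  | Tolkien | 23148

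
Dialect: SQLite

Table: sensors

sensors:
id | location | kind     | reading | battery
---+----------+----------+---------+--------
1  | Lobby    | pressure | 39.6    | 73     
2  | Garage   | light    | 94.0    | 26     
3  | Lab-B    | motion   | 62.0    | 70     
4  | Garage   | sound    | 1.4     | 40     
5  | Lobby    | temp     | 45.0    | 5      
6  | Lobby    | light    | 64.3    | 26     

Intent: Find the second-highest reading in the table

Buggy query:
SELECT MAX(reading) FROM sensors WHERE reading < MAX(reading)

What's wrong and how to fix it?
Bug: MAX(reading) on the right of the comparison is an aggregate-in-WHERE error

Fix: Compute the overall MAX in a subquery, then take MAX of rows below it

Corrected query:
SELECT MAX(reading) FROM sensors WHERE reading < (SELECT MAX(reading) FROM sensors)

Result:
MAX(reading)
------------
64.3        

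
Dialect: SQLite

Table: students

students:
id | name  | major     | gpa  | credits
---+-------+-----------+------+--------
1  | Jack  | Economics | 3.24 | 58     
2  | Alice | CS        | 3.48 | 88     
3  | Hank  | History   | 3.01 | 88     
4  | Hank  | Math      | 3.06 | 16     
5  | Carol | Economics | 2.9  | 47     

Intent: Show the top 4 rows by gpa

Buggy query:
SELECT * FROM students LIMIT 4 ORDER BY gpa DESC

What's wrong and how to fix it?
Bug: ORDER BY cannot follow LIMIT; LIMIT is the final clause

Fix: Swap the clauses: ORDER BY first, then LIMIT

Corrected query:
SELECT * FROM students ORDER BY gpa DESC LIMIT 4

Result:
id | name  | major     | gpa  | credits
---+-------+-----------+------+--------
2  | Alice | CS        | 3.48 | 88     
1  | Jack  | Economics | 3.24 | 58     
4  | Hank  | Math      | 3.06 | 16     
3  | Hank  | History   | 3.01 | 88     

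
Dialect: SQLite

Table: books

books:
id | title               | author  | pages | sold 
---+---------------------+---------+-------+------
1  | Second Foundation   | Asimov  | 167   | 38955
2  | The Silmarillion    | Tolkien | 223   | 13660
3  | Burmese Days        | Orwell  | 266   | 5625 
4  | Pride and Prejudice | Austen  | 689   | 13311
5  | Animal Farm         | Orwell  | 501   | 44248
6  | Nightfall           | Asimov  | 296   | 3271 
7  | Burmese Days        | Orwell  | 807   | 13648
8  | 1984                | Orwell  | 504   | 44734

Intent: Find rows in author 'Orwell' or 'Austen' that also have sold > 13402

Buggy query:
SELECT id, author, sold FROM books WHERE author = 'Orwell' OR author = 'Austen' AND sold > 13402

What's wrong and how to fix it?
Bug: AND binds tighter than OR, so this parses as author = 'Orwell' OR (author = 'Austen' AND sold > 13402)

Fix: Group the OR with parentheses (or use IN), then AND the threshold

Corrected query:
SELECT id, author, sold FROM books WHERE (author = 'Orwell' OR author = 'Austen') AND sold > 13402

Result:
id | author | sold 
---+--------+------
5  | Orwell | 44248
7  | Orwell | 13648
8  | Orwell | 44734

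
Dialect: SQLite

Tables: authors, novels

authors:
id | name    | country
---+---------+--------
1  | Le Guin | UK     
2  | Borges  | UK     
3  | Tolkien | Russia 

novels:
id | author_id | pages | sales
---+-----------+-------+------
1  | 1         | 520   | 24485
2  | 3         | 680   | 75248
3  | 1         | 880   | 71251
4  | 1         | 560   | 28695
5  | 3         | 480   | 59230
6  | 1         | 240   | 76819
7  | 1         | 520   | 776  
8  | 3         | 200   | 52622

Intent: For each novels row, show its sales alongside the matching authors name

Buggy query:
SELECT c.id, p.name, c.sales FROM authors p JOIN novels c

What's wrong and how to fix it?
Bug: JOIN with no ON clause produces a cartesian product; every novels row pairs with every authors row

Fix: Add ON c.author_id = p.id to the JOIN

Corrected query:
SELECT c.id, p.name, c.sales FROM authors p JOIN novels c ON c.author_id = p.id

Result:
id | name    | sales
---+---------+------
1  | Le Guin | 24485
2  | Tolkien | 75248
3  | Le Guin | 71251
4  | Le Guin | 28695
5  | Tolkien | 59230
6  | Le Guin | 76819
7  | Le Guin | 776  
8  | Tolkien | 52622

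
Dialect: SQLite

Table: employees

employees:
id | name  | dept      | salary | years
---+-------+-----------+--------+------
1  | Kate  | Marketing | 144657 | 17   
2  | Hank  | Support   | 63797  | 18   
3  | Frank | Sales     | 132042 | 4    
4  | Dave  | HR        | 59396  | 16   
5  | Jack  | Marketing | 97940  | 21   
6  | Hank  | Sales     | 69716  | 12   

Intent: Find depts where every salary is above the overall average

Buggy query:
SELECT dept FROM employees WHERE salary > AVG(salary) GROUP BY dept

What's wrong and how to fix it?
Bug: AVG() is an aggregate; it can't sit directly in WHERE

Fix: Use a subquery for AVG and a HAVING MIN(...) filter so the condition holds for every row in the group

Corrected query:
SELECT dept FROM employees GROUP BY dept HAVING MIN(salary) > (SELECT AVG(salary) FROM employees)

Result:
dept     
---------
Marketing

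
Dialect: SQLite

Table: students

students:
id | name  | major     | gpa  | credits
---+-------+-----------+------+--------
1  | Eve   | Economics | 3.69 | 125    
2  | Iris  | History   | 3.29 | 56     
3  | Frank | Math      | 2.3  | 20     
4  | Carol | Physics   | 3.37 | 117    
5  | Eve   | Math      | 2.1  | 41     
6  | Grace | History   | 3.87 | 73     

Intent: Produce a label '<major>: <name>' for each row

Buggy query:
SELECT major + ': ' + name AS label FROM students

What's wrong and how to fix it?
Bug: '+' is numeric addition; on text columns SQLite converts them to 0 instead of concatenating

Fix: Replace + with || to concatenate text

Corrected query:
SELECT major || ': ' || name AS label FROM students

Result:
label         
--------------
Economics: Eve
History: Iris 
Math: Frank   
Physics: Carol
Math: Eve     
History: Grace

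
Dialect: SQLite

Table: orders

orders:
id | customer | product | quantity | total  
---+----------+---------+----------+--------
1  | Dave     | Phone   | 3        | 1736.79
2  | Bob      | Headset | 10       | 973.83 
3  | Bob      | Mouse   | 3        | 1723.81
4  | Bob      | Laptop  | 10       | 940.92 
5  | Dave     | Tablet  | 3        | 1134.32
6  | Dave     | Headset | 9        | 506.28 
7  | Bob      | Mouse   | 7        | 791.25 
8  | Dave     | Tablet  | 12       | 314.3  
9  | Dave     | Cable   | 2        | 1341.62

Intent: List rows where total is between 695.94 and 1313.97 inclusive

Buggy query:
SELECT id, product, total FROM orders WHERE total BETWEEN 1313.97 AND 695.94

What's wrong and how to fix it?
Bug: The bounds are reversed; BETWEEN a AND b requires a <= b to match anything

Fix: Swap the bounds so the smaller value comes first

Corrected query:
SELECT id, product, total FROM orders WHERE total BETWEEN 695.94 AND 1313.97

Result:
id | product | total  
---+---------+--------
2  | Headset | 973.83 
4  | Laptop  | 940.92 
5  | Tablet  | 1134.32
7  | Mouse   | 791.25 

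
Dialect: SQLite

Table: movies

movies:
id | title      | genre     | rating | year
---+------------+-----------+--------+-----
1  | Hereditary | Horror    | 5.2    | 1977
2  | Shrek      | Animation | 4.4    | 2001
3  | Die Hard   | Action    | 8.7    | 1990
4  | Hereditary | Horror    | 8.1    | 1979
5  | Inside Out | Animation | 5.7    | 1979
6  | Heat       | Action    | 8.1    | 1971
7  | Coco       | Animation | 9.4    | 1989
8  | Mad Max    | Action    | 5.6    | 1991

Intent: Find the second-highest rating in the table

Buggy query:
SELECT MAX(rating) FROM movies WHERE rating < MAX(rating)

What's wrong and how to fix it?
Bug: The inner MAX is an aggregate inside WHERE, which is not allowed

Fix: Put the inner MAX in a scalar subquery

Corrected query:
SELECT MAX(rating) FROM movies WHERE rating < (SELECT MAX(rating) FROM movies)

Result:
MAX(rating)
-----------
8.7        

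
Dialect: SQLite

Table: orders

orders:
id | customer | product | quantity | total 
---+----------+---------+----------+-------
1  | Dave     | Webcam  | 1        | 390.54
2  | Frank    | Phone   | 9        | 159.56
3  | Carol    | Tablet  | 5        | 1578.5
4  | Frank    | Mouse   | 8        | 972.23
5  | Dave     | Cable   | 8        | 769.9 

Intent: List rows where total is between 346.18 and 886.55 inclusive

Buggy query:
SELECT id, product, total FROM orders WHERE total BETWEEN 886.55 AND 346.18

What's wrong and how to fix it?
Bug: The bounds are reversed; BETWEEN a AND b requires a <= b to match anything

Fix: Swap the bounds so the smaller value comes first

Corrected query:
SELECT id, product, total FROM orders WHERE total BETWEEN 346.18 AND 886.55

Result:
id | product | total 
---+---------+-------
1  | Webcam  | 390.54
5  | Cable   | 769.9 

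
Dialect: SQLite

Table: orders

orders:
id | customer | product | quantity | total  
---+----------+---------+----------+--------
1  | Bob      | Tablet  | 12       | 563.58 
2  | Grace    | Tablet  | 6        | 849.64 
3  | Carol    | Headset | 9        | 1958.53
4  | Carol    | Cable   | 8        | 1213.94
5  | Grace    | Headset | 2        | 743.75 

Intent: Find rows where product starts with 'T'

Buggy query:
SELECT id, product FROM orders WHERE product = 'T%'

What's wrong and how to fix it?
Bug: Wildcards only work with LIKE; '=' treats '%' as a literal character

Fix: Replace '=' with LIKE so 'T%' is treated as a pattern

Corrected query:
SELECT id, product FROM orders WHERE product LIKE 'T%'

Result:
id | product
---+--------
1  | Tablet 
2  | Tablet 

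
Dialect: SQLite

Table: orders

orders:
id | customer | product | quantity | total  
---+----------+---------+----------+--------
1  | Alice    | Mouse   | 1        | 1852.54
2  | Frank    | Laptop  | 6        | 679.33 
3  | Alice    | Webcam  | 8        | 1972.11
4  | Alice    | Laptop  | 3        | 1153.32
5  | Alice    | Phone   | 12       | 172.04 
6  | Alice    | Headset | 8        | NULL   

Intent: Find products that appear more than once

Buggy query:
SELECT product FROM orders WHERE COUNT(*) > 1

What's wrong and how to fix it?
Bug: COUNT(*) is an aggregate and cannot be used in WHERE

Fix: Group first, then use HAVING for the count condition

Corrected query:
SELECT product FROM orders GROUP BY product HAVING COUNT(*) > 1

Result:
product
-------
Laptop 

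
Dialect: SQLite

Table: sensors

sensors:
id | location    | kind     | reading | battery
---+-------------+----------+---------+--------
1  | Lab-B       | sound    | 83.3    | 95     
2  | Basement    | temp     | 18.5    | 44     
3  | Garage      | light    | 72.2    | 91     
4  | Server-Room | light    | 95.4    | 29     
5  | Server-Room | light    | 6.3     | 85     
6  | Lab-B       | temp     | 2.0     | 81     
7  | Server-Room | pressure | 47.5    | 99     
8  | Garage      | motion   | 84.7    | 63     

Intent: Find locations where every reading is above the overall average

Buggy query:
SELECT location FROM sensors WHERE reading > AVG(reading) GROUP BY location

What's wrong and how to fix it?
Bug: AVG() is an aggregate; it can't sit directly in WHERE

Fix: Use a subquery for AVG and a HAVING MIN(...) filter so the condition holds for every row in the group

Corrected query:
SELECT location FROM sensors GROUP BY location HAVING MIN(reading) > (SELECT AVG(reading) FROM sensors)

Result:
location
--------
Garage  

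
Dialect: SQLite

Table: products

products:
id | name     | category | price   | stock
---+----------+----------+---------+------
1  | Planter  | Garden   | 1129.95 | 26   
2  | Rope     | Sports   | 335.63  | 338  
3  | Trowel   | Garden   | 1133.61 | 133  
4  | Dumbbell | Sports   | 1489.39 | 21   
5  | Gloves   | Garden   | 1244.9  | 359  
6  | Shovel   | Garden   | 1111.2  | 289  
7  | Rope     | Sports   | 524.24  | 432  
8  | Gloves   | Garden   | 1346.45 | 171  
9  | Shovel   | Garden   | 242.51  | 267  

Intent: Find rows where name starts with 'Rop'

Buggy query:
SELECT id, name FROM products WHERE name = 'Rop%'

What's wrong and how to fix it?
Bug: Wildcards only work with LIKE; '=' treats '%' as a literal character

Fix: Replace '=' with LIKE so 'Rop%' is treated as a pattern

Corrected query:
SELECT id, name FROM products WHERE name LIKE 'Rop%'

Result:
id | name
---+-----
2  | Rope
7  | Rope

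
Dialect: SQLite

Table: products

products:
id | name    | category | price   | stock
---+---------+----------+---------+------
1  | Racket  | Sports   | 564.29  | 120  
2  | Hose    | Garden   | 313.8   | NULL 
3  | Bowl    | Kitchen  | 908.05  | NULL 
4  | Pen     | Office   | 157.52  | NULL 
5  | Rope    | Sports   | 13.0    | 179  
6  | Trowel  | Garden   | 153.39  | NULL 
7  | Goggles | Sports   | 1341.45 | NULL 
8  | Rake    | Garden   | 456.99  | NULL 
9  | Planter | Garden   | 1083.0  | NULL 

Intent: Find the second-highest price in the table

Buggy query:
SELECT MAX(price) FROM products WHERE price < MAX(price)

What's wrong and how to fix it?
Bug: MAX(price) on the right of the comparison is an aggregate-in-WHERE error

Fix: Put the inner MAX in a scalar subquery

Corrected query:
SELECT MAX(price) FROM products WHERE price < (SELECT MAX(price) FROM products)

Result:
MAX(price)
----------
1083      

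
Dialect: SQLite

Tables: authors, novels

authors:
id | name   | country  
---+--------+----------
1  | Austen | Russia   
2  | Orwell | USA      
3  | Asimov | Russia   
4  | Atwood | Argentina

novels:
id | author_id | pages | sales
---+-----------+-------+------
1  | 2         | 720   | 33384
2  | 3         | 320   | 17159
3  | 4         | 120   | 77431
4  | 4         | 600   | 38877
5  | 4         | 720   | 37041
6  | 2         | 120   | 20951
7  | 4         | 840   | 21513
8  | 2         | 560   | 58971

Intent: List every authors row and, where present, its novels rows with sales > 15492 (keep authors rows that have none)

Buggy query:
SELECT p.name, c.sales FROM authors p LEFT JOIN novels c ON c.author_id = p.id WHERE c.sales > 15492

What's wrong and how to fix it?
Bug: Filtering c.sales in WHERE discards the NULL rows produced by LEFT JOIN, turning it into an inner join

Fix: Move the right-table condition into the ON clause so unmatched parents are kept

Corrected query:
SELECT p.name, c.sales FROM authors p LEFT JOIN novels c ON c.author_id = p.id AND c.sales > 15492

Result:
name   | sales
-------+------
Austen | NULL 
Orwell | 20951
Orwell | 33384
Orwell | 58971
Asimov | 17159
Atwood | 21513
Atwood | 37041
Atwood | 38877
Atwood | 77431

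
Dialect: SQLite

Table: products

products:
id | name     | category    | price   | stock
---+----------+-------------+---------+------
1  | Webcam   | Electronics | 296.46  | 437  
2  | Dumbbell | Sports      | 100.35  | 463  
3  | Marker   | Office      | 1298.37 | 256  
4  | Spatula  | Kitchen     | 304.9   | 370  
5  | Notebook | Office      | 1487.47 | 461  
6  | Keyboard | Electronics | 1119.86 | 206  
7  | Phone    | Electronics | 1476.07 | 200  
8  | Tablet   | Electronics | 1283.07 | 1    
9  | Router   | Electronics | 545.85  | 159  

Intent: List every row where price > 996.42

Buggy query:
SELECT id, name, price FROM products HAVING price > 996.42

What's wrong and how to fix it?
Bug: HAVING filters the output of aggregation, but this query has no GROUP BY and no aggregate functions, so SQLite rejects it (HAVING clause on a non-aggregate query); the condition here is per row

Fix: Replace HAVING with WHERE since the condition applies to individual rows

Corrected query:
SELECT id, name, price FROM products WHERE price > 996.42

Result:
id | name     | price  
---+----------+--------
3  | Marker   | 1298.37
5  | Notebook | 1487.47
6  | Keyboard | 1119.86
7  | Phone    | 1476.07
8  | Tablet   | 1283.07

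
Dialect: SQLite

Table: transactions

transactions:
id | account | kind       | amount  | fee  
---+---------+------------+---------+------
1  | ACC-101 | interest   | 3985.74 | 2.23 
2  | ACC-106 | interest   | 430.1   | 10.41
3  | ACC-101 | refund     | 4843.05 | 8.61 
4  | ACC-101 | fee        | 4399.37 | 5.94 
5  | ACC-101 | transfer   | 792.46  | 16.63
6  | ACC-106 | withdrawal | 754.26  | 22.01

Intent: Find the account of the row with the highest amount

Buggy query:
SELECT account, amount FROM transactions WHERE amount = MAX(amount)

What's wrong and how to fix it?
Bug: MAX(amount) is an aggregate and cannot be used directly in WHERE

Fix: Use a subquery: WHERE amount = (SELECT MAX(amount) FROM transactions)

Corrected query:
SELECT account, amount FROM transactions WHERE amount = (SELECT MAX(amount) FROM transactions)

Result:
account | amount 
--------+--------
ACC-101 | 4843.05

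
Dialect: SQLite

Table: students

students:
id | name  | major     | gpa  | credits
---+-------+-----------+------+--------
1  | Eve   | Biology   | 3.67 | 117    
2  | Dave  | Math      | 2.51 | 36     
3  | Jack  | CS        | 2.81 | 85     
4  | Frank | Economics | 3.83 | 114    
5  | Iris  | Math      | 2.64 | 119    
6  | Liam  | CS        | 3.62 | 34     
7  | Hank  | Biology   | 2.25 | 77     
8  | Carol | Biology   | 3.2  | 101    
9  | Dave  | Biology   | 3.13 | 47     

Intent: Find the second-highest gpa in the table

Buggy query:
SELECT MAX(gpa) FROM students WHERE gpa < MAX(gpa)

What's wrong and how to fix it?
Bug: MAX(gpa) on the right of the comparison is an aggregate-in-WHERE error

Fix: Put the inner MAX in a scalar subquery

Corrected query:
SELECT MAX(gpa) FROM students WHERE gpa < (SELECT MAX(gpa) FROM students)

Result:
MAX(gpa)
--------
3.67    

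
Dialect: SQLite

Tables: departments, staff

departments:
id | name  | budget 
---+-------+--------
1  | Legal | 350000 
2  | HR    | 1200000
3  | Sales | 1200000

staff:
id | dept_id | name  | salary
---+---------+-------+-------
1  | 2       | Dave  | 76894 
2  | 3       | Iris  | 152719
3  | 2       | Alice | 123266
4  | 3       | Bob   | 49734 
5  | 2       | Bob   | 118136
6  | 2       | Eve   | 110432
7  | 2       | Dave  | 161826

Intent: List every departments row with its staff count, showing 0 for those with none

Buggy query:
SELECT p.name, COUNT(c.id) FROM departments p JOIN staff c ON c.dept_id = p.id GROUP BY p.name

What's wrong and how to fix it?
Bug: An inner join excludes parents with zero children

Fix: Switch to LEFT JOIN to retain unmatched parent rows

Corrected query:
SELECT p.name, COUNT(c.id) FROM departments p LEFT JOIN staff c ON c.dept_id = p.id GROUP BY p.name

Result:
name  | COUNT(c.id)
------+------------
HR    | 5          
Legal | 0          
Sales | 2          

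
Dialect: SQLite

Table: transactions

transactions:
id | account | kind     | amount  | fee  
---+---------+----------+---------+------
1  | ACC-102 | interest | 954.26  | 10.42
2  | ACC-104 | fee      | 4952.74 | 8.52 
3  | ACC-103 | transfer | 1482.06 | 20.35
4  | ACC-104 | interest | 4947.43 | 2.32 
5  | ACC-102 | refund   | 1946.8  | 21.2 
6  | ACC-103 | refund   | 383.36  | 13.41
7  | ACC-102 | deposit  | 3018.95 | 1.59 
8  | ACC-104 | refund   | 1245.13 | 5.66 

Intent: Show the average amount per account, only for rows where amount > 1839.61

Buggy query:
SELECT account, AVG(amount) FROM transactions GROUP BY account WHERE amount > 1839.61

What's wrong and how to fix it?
Bug: WHERE cannot follow GROUP BY

Fix: Move the WHERE clause before GROUP BY

Corrected query:
SELECT account, AVG(amount) FROM transactions WHERE amount > 1839.61 GROUP BY account

Result:
account | AVG(amount)
--------+------------
ACC-102 | 2482.875   
ACC-104 | 4950.085   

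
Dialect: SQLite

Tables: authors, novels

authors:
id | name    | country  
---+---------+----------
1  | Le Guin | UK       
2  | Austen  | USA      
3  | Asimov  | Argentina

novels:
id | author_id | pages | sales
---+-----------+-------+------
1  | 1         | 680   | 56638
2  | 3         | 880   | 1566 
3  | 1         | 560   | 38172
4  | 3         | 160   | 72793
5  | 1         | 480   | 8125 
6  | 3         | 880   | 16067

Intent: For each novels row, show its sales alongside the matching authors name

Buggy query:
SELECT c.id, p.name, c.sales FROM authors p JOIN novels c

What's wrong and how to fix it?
Bug: Missing join condition: each novels row is matched to all authors rows instead of just its own

Fix: Add ON c.author_id = p.id to the JOIN

Corrected query:
SELECT c.id, p.name, c.sales FROM authors p JOIN novels c ON c.author_id = p.id

Result:
id | name    | sales
---+---------+------
1  | Le Guin | 56638
2  | Asimov  | 1566 
3  | Le Guin | 38172
4  | Asimov  | 72793
5  | Le Guin | 8125 
6  | Asimov  | 16067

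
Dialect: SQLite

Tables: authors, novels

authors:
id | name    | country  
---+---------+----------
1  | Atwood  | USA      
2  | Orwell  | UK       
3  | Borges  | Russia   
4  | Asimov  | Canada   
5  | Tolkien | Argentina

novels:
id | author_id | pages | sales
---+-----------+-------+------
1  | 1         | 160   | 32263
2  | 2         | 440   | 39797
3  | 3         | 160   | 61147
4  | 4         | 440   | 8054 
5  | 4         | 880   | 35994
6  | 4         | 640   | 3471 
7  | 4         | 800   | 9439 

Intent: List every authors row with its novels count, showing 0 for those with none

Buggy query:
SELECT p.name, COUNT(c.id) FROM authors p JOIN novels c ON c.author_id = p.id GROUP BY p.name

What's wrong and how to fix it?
Bug: An inner join excludes parents with zero children

Fix: Use LEFT JOIN so parents without children still appear (COUNT(c.id) gives 0)

Corrected query:
SELECT p.name, COUNT(c.id) FROM authors p LEFT JOIN novels c ON c.author_id = p.id GROUP BY p.name

Result:
name    | COUNT(c.id)
--------+------------
Asimov  | 4          
Atwood  | 1          
Borges  | 1          
Orwell  | 1          
Tolkien | 0          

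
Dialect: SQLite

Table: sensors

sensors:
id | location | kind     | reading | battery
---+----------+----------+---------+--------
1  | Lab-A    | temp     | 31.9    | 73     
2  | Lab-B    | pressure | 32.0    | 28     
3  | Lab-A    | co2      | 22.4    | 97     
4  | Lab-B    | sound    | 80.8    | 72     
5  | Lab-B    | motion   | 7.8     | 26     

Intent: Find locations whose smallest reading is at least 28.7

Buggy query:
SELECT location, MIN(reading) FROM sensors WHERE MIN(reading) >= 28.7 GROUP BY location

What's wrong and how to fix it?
Bug: Aggregates like MIN are computed per group after WHERE runs

Fix: Replace WHERE with HAVING after the GROUP BY

Corrected query:
SELECT location, MIN(reading) FROM sensors GROUP BY location HAVING MIN(reading) >= 28.7

Result:
(no rows)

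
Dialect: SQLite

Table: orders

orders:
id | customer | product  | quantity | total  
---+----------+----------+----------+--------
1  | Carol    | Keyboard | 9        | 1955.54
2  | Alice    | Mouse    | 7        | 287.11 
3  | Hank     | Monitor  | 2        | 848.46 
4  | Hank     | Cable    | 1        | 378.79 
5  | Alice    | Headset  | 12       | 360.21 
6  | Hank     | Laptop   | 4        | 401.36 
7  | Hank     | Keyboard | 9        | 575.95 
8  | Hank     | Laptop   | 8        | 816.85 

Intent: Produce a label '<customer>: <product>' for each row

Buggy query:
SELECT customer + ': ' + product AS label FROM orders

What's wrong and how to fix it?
Bug: SQLite uses || for string concatenation; + coerces text to numbers (yielding 0)

Fix: Use the || operator for string concatenation

Corrected query:
SELECT customer || ': ' || product AS label FROM orders

Result:
label          
---------------
Carol: Keyboard
Alice: Mouse   
Hank: Monitor  
Hank: Cable    
Alice: Headset 
Hank: Laptop   
Hank: Keyboard 
Hank: Laptop   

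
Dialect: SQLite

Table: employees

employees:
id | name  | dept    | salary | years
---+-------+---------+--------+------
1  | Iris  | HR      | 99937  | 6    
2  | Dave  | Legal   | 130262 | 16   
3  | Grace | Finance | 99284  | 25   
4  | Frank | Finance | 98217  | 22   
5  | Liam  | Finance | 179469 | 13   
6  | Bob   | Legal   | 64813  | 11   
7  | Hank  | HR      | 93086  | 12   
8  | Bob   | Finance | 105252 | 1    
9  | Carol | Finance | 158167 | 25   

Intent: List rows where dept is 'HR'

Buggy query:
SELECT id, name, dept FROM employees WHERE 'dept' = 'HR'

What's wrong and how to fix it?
Bug: Single quotes denote string literals in SQL; the column name is being compared as a constant string

Fix: Remove the quotes around the column name (or use double quotes for an identifier)

Corrected query:
SELECT id, name, dept FROM employees WHERE dept = 'HR'

Result:
id | name | dept
---+------+-----
1  | Iris | HR  
7  | Hank | HR  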